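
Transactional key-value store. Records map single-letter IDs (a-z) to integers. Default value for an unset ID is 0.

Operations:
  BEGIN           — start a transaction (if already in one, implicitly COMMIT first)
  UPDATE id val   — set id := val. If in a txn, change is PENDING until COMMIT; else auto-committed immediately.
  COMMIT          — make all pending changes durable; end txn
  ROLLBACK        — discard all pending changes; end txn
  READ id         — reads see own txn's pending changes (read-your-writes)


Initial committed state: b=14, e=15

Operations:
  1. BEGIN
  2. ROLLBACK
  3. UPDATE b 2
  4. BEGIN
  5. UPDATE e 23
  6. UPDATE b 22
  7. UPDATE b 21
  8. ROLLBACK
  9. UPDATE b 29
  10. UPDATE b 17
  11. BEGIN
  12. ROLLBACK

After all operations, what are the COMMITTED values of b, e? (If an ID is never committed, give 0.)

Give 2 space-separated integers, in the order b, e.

Answer: 17 15

Derivation:
Initial committed: {b=14, e=15}
Op 1: BEGIN: in_txn=True, pending={}
Op 2: ROLLBACK: discarded pending []; in_txn=False
Op 3: UPDATE b=2 (auto-commit; committed b=2)
Op 4: BEGIN: in_txn=True, pending={}
Op 5: UPDATE e=23 (pending; pending now {e=23})
Op 6: UPDATE b=22 (pending; pending now {b=22, e=23})
Op 7: UPDATE b=21 (pending; pending now {b=21, e=23})
Op 8: ROLLBACK: discarded pending ['b', 'e']; in_txn=False
Op 9: UPDATE b=29 (auto-commit; committed b=29)
Op 10: UPDATE b=17 (auto-commit; committed b=17)
Op 11: BEGIN: in_txn=True, pending={}
Op 12: ROLLBACK: discarded pending []; in_txn=False
Final committed: {b=17, e=15}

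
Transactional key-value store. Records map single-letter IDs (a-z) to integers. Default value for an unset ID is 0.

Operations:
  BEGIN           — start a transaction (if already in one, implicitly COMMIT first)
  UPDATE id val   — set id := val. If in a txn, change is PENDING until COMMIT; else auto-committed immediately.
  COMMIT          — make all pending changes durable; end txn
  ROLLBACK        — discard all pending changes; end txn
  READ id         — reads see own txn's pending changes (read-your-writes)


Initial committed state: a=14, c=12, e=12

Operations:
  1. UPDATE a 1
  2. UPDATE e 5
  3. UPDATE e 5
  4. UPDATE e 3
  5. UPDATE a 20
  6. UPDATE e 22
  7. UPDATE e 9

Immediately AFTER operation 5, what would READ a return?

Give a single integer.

Answer: 20

Derivation:
Initial committed: {a=14, c=12, e=12}
Op 1: UPDATE a=1 (auto-commit; committed a=1)
Op 2: UPDATE e=5 (auto-commit; committed e=5)
Op 3: UPDATE e=5 (auto-commit; committed e=5)
Op 4: UPDATE e=3 (auto-commit; committed e=3)
Op 5: UPDATE a=20 (auto-commit; committed a=20)
After op 5: visible(a) = 20 (pending={}, committed={a=20, c=12, e=3})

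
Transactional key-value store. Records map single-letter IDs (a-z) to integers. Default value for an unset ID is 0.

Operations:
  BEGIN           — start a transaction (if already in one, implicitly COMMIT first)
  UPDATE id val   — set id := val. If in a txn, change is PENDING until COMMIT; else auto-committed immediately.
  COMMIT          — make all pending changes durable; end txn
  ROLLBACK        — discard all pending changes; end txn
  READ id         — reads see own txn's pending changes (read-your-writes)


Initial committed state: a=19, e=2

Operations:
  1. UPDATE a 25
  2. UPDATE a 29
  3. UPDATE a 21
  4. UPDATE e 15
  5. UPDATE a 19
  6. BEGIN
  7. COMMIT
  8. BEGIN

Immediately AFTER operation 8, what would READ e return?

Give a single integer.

Answer: 15

Derivation:
Initial committed: {a=19, e=2}
Op 1: UPDATE a=25 (auto-commit; committed a=25)
Op 2: UPDATE a=29 (auto-commit; committed a=29)
Op 3: UPDATE a=21 (auto-commit; committed a=21)
Op 4: UPDATE e=15 (auto-commit; committed e=15)
Op 5: UPDATE a=19 (auto-commit; committed a=19)
Op 6: BEGIN: in_txn=True, pending={}
Op 7: COMMIT: merged [] into committed; committed now {a=19, e=15}
Op 8: BEGIN: in_txn=True, pending={}
After op 8: visible(e) = 15 (pending={}, committed={a=19, e=15})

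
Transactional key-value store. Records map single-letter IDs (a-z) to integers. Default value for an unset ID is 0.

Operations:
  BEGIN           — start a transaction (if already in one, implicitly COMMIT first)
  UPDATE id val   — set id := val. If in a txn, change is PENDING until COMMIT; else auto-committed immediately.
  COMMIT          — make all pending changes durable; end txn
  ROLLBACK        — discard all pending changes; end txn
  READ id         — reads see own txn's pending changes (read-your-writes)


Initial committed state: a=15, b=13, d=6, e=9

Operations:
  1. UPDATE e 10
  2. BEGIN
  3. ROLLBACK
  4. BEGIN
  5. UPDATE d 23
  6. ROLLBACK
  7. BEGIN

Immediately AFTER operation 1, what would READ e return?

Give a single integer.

Answer: 10

Derivation:
Initial committed: {a=15, b=13, d=6, e=9}
Op 1: UPDATE e=10 (auto-commit; committed e=10)
After op 1: visible(e) = 10 (pending={}, committed={a=15, b=13, d=6, e=10})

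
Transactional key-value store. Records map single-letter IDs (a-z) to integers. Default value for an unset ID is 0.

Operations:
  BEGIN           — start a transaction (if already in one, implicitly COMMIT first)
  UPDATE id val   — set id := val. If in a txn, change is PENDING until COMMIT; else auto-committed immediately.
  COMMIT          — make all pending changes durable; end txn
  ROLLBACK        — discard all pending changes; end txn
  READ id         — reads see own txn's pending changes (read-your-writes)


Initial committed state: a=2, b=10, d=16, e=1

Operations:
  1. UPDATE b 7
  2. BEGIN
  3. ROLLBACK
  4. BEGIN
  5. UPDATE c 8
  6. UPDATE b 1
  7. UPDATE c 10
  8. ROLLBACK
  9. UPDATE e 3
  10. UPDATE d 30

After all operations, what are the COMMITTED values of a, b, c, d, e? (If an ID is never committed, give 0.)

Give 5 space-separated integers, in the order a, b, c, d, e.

Initial committed: {a=2, b=10, d=16, e=1}
Op 1: UPDATE b=7 (auto-commit; committed b=7)
Op 2: BEGIN: in_txn=True, pending={}
Op 3: ROLLBACK: discarded pending []; in_txn=False
Op 4: BEGIN: in_txn=True, pending={}
Op 5: UPDATE c=8 (pending; pending now {c=8})
Op 6: UPDATE b=1 (pending; pending now {b=1, c=8})
Op 7: UPDATE c=10 (pending; pending now {b=1, c=10})
Op 8: ROLLBACK: discarded pending ['b', 'c']; in_txn=False
Op 9: UPDATE e=3 (auto-commit; committed e=3)
Op 10: UPDATE d=30 (auto-commit; committed d=30)
Final committed: {a=2, b=7, d=30, e=3}

Answer: 2 7 0 30 3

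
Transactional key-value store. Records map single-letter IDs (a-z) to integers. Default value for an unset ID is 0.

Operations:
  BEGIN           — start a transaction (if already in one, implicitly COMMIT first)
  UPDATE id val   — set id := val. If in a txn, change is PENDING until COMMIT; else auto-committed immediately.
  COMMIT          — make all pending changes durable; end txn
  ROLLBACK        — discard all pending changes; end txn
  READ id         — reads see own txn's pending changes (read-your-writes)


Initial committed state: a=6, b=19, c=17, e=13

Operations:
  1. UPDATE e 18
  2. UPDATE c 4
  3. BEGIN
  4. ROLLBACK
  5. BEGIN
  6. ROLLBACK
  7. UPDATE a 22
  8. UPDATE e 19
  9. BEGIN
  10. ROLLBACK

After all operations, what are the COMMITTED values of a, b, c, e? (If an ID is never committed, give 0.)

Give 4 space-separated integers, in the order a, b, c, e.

Initial committed: {a=6, b=19, c=17, e=13}
Op 1: UPDATE e=18 (auto-commit; committed e=18)
Op 2: UPDATE c=4 (auto-commit; committed c=4)
Op 3: BEGIN: in_txn=True, pending={}
Op 4: ROLLBACK: discarded pending []; in_txn=False
Op 5: BEGIN: in_txn=True, pending={}
Op 6: ROLLBACK: discarded pending []; in_txn=False
Op 7: UPDATE a=22 (auto-commit; committed a=22)
Op 8: UPDATE e=19 (auto-commit; committed e=19)
Op 9: BEGIN: in_txn=True, pending={}
Op 10: ROLLBACK: discarded pending []; in_txn=False
Final committed: {a=22, b=19, c=4, e=19}

Answer: 22 19 4 19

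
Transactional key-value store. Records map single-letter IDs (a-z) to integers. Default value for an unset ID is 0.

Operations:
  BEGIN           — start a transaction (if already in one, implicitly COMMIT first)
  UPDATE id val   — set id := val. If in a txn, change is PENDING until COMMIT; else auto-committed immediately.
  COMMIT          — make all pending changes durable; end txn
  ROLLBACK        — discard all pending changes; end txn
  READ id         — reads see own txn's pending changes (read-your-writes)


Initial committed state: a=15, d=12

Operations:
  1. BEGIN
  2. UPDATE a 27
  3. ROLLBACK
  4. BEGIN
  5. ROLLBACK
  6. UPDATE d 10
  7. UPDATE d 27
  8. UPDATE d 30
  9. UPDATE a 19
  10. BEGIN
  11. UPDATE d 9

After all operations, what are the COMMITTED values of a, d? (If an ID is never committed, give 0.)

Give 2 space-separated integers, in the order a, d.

Answer: 19 30

Derivation:
Initial committed: {a=15, d=12}
Op 1: BEGIN: in_txn=True, pending={}
Op 2: UPDATE a=27 (pending; pending now {a=27})
Op 3: ROLLBACK: discarded pending ['a']; in_txn=False
Op 4: BEGIN: in_txn=True, pending={}
Op 5: ROLLBACK: discarded pending []; in_txn=False
Op 6: UPDATE d=10 (auto-commit; committed d=10)
Op 7: UPDATE d=27 (auto-commit; committed d=27)
Op 8: UPDATE d=30 (auto-commit; committed d=30)
Op 9: UPDATE a=19 (auto-commit; committed a=19)
Op 10: BEGIN: in_txn=True, pending={}
Op 11: UPDATE d=9 (pending; pending now {d=9})
Final committed: {a=19, d=30}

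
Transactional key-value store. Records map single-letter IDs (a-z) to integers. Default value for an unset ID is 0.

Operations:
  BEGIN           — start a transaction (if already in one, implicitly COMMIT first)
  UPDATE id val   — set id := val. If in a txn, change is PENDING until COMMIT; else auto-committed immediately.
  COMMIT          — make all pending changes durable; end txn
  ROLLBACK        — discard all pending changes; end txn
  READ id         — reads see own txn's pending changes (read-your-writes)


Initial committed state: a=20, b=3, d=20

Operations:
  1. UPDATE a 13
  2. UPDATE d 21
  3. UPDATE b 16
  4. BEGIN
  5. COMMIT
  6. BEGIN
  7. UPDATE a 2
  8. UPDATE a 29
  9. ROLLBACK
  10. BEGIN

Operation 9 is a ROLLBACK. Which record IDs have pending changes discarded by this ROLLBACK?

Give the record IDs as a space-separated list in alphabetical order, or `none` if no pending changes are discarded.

Answer: a

Derivation:
Initial committed: {a=20, b=3, d=20}
Op 1: UPDATE a=13 (auto-commit; committed a=13)
Op 2: UPDATE d=21 (auto-commit; committed d=21)
Op 3: UPDATE b=16 (auto-commit; committed b=16)
Op 4: BEGIN: in_txn=True, pending={}
Op 5: COMMIT: merged [] into committed; committed now {a=13, b=16, d=21}
Op 6: BEGIN: in_txn=True, pending={}
Op 7: UPDATE a=2 (pending; pending now {a=2})
Op 8: UPDATE a=29 (pending; pending now {a=29})
Op 9: ROLLBACK: discarded pending ['a']; in_txn=False
Op 10: BEGIN: in_txn=True, pending={}
ROLLBACK at op 9 discards: ['a']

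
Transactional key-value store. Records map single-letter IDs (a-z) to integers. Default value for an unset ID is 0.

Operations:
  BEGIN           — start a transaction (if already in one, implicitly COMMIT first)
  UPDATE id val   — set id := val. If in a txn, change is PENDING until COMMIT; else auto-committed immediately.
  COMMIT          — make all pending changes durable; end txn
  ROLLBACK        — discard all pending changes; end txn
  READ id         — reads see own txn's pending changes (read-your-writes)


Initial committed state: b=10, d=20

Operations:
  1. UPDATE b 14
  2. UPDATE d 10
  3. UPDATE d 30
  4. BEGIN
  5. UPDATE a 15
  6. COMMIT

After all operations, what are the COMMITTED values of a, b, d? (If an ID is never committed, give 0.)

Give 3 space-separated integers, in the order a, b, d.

Answer: 15 14 30

Derivation:
Initial committed: {b=10, d=20}
Op 1: UPDATE b=14 (auto-commit; committed b=14)
Op 2: UPDATE d=10 (auto-commit; committed d=10)
Op 3: UPDATE d=30 (auto-commit; committed d=30)
Op 4: BEGIN: in_txn=True, pending={}
Op 5: UPDATE a=15 (pending; pending now {a=15})
Op 6: COMMIT: merged ['a'] into committed; committed now {a=15, b=14, d=30}
Final committed: {a=15, b=14, d=30}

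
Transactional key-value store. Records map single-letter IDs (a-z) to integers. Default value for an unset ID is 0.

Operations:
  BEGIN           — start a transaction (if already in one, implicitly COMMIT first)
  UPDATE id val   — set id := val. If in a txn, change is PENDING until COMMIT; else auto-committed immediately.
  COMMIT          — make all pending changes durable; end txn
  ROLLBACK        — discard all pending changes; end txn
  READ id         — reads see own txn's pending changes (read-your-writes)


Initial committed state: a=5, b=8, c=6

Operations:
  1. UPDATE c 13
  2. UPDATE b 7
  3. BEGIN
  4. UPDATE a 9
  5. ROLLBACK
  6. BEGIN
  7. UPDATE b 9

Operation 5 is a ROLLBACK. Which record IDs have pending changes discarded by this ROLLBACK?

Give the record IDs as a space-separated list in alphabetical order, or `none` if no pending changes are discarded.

Initial committed: {a=5, b=8, c=6}
Op 1: UPDATE c=13 (auto-commit; committed c=13)
Op 2: UPDATE b=7 (auto-commit; committed b=7)
Op 3: BEGIN: in_txn=True, pending={}
Op 4: UPDATE a=9 (pending; pending now {a=9})
Op 5: ROLLBACK: discarded pending ['a']; in_txn=False
Op 6: BEGIN: in_txn=True, pending={}
Op 7: UPDATE b=9 (pending; pending now {b=9})
ROLLBACK at op 5 discards: ['a']

Answer: a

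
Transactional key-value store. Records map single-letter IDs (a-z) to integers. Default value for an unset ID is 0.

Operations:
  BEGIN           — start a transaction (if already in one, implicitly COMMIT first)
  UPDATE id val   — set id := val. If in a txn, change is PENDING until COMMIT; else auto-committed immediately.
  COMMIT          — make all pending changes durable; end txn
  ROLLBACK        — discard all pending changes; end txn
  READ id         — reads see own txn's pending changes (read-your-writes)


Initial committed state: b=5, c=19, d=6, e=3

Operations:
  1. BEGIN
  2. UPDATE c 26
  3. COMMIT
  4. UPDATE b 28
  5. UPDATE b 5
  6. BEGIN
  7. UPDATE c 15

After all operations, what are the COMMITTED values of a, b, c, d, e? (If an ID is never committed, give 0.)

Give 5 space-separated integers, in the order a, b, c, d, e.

Initial committed: {b=5, c=19, d=6, e=3}
Op 1: BEGIN: in_txn=True, pending={}
Op 2: UPDATE c=26 (pending; pending now {c=26})
Op 3: COMMIT: merged ['c'] into committed; committed now {b=5, c=26, d=6, e=3}
Op 4: UPDATE b=28 (auto-commit; committed b=28)
Op 5: UPDATE b=5 (auto-commit; committed b=5)
Op 6: BEGIN: in_txn=True, pending={}
Op 7: UPDATE c=15 (pending; pending now {c=15})
Final committed: {b=5, c=26, d=6, e=3}

Answer: 0 5 26 6 3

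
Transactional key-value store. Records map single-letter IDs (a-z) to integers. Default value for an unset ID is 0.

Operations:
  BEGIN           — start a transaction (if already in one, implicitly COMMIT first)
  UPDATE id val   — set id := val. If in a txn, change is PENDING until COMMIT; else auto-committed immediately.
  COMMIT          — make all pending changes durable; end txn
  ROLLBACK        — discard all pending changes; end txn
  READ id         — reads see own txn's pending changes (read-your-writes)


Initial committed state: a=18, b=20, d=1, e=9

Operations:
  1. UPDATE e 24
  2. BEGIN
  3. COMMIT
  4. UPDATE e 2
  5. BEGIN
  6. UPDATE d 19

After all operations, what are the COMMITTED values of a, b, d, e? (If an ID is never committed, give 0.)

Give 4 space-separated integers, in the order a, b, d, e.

Initial committed: {a=18, b=20, d=1, e=9}
Op 1: UPDATE e=24 (auto-commit; committed e=24)
Op 2: BEGIN: in_txn=True, pending={}
Op 3: COMMIT: merged [] into committed; committed now {a=18, b=20, d=1, e=24}
Op 4: UPDATE e=2 (auto-commit; committed e=2)
Op 5: BEGIN: in_txn=True, pending={}
Op 6: UPDATE d=19 (pending; pending now {d=19})
Final committed: {a=18, b=20, d=1, e=2}

Answer: 18 20 1 2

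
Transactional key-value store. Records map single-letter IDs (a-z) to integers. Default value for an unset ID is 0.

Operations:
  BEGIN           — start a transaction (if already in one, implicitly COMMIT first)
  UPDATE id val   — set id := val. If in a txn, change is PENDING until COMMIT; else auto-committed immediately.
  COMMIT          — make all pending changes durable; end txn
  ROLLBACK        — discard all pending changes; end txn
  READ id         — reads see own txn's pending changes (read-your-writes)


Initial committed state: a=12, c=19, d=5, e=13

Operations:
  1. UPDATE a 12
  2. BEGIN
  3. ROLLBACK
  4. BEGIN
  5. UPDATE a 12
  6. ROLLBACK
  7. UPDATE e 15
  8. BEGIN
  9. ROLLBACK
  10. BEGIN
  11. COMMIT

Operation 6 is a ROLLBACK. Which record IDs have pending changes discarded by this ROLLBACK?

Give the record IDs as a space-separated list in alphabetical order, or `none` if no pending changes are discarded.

Answer: a

Derivation:
Initial committed: {a=12, c=19, d=5, e=13}
Op 1: UPDATE a=12 (auto-commit; committed a=12)
Op 2: BEGIN: in_txn=True, pending={}
Op 3: ROLLBACK: discarded pending []; in_txn=False
Op 4: BEGIN: in_txn=True, pending={}
Op 5: UPDATE a=12 (pending; pending now {a=12})
Op 6: ROLLBACK: discarded pending ['a']; in_txn=False
Op 7: UPDATE e=15 (auto-commit; committed e=15)
Op 8: BEGIN: in_txn=True, pending={}
Op 9: ROLLBACK: discarded pending []; in_txn=False
Op 10: BEGIN: in_txn=True, pending={}
Op 11: COMMIT: merged [] into committed; committed now {a=12, c=19, d=5, e=15}
ROLLBACK at op 6 discards: ['a']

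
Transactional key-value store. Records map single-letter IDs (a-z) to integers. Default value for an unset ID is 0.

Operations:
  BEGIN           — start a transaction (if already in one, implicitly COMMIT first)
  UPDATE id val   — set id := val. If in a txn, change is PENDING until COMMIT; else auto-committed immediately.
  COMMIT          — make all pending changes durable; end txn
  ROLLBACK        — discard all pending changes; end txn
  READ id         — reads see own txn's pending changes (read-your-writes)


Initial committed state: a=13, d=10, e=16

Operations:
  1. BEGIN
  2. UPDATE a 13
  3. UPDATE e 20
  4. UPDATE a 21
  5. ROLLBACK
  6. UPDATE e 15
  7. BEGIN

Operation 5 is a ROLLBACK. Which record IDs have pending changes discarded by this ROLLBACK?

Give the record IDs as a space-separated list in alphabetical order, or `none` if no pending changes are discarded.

Answer: a e

Derivation:
Initial committed: {a=13, d=10, e=16}
Op 1: BEGIN: in_txn=True, pending={}
Op 2: UPDATE a=13 (pending; pending now {a=13})
Op 3: UPDATE e=20 (pending; pending now {a=13, e=20})
Op 4: UPDATE a=21 (pending; pending now {a=21, e=20})
Op 5: ROLLBACK: discarded pending ['a', 'e']; in_txn=False
Op 6: UPDATE e=15 (auto-commit; committed e=15)
Op 7: BEGIN: in_txn=True, pending={}
ROLLBACK at op 5 discards: ['a', 'e']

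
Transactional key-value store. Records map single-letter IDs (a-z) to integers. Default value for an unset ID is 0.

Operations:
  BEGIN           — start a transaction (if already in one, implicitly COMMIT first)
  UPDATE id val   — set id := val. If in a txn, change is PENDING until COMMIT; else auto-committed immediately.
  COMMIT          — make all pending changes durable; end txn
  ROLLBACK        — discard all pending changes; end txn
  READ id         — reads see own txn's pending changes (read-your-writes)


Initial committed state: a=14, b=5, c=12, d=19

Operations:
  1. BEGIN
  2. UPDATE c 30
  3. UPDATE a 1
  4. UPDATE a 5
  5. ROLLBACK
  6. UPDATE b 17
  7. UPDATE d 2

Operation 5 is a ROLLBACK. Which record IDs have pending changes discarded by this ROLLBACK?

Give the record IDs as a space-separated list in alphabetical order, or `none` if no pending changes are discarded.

Initial committed: {a=14, b=5, c=12, d=19}
Op 1: BEGIN: in_txn=True, pending={}
Op 2: UPDATE c=30 (pending; pending now {c=30})
Op 3: UPDATE a=1 (pending; pending now {a=1, c=30})
Op 4: UPDATE a=5 (pending; pending now {a=5, c=30})
Op 5: ROLLBACK: discarded pending ['a', 'c']; in_txn=False
Op 6: UPDATE b=17 (auto-commit; committed b=17)
Op 7: UPDATE d=2 (auto-commit; committed d=2)
ROLLBACK at op 5 discards: ['a', 'c']

Answer: a c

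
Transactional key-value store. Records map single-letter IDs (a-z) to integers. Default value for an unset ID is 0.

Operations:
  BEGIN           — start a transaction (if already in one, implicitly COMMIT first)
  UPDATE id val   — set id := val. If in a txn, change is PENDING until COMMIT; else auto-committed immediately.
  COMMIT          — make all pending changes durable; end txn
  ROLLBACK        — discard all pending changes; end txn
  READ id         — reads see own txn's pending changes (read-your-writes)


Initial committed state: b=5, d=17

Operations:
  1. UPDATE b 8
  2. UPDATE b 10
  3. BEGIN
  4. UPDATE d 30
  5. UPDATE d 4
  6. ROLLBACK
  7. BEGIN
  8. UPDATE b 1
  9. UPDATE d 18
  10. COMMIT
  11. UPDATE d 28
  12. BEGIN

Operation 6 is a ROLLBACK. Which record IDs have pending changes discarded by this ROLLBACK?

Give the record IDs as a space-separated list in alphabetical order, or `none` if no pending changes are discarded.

Answer: d

Derivation:
Initial committed: {b=5, d=17}
Op 1: UPDATE b=8 (auto-commit; committed b=8)
Op 2: UPDATE b=10 (auto-commit; committed b=10)
Op 3: BEGIN: in_txn=True, pending={}
Op 4: UPDATE d=30 (pending; pending now {d=30})
Op 5: UPDATE d=4 (pending; pending now {d=4})
Op 6: ROLLBACK: discarded pending ['d']; in_txn=False
Op 7: BEGIN: in_txn=True, pending={}
Op 8: UPDATE b=1 (pending; pending now {b=1})
Op 9: UPDATE d=18 (pending; pending now {b=1, d=18})
Op 10: COMMIT: merged ['b', 'd'] into committed; committed now {b=1, d=18}
Op 11: UPDATE d=28 (auto-commit; committed d=28)
Op 12: BEGIN: in_txn=True, pending={}
ROLLBACK at op 6 discards: ['d']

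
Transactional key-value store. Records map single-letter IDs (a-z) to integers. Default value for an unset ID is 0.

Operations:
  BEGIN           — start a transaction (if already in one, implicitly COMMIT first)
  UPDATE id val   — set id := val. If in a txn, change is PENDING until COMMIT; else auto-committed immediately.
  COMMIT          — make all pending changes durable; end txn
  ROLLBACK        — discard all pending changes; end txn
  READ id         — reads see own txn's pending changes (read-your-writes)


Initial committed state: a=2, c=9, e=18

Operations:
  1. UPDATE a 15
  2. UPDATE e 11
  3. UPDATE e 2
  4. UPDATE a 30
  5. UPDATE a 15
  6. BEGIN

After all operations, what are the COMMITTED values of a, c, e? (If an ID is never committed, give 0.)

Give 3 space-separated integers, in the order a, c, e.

Initial committed: {a=2, c=9, e=18}
Op 1: UPDATE a=15 (auto-commit; committed a=15)
Op 2: UPDATE e=11 (auto-commit; committed e=11)
Op 3: UPDATE e=2 (auto-commit; committed e=2)
Op 4: UPDATE a=30 (auto-commit; committed a=30)
Op 5: UPDATE a=15 (auto-commit; committed a=15)
Op 6: BEGIN: in_txn=True, pending={}
Final committed: {a=15, c=9, e=2}

Answer: 15 9 2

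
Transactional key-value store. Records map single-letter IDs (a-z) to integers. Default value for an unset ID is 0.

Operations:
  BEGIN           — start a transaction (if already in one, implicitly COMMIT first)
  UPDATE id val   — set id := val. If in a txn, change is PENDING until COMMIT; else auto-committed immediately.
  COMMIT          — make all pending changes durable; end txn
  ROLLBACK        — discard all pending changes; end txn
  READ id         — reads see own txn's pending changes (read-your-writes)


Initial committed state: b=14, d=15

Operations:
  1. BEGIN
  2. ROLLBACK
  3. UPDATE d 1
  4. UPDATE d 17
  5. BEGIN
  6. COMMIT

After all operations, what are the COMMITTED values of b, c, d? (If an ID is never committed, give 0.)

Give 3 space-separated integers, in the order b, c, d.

Initial committed: {b=14, d=15}
Op 1: BEGIN: in_txn=True, pending={}
Op 2: ROLLBACK: discarded pending []; in_txn=False
Op 3: UPDATE d=1 (auto-commit; committed d=1)
Op 4: UPDATE d=17 (auto-commit; committed d=17)
Op 5: BEGIN: in_txn=True, pending={}
Op 6: COMMIT: merged [] into committed; committed now {b=14, d=17}
Final committed: {b=14, d=17}

Answer: 14 0 17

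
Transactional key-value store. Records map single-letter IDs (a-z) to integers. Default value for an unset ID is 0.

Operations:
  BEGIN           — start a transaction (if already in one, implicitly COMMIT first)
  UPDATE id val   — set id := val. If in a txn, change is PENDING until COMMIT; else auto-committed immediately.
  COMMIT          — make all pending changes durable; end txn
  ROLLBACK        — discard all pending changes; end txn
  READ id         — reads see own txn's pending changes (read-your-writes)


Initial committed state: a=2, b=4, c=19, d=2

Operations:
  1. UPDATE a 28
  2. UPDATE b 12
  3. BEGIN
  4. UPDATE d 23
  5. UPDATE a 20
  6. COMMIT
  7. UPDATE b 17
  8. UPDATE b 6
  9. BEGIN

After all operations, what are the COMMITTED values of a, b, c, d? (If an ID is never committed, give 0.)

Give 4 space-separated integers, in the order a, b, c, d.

Answer: 20 6 19 23

Derivation:
Initial committed: {a=2, b=4, c=19, d=2}
Op 1: UPDATE a=28 (auto-commit; committed a=28)
Op 2: UPDATE b=12 (auto-commit; committed b=12)
Op 3: BEGIN: in_txn=True, pending={}
Op 4: UPDATE d=23 (pending; pending now {d=23})
Op 5: UPDATE a=20 (pending; pending now {a=20, d=23})
Op 6: COMMIT: merged ['a', 'd'] into committed; committed now {a=20, b=12, c=19, d=23}
Op 7: UPDATE b=17 (auto-commit; committed b=17)
Op 8: UPDATE b=6 (auto-commit; committed b=6)
Op 9: BEGIN: in_txn=True, pending={}
Final committed: {a=20, b=6, c=19, d=23}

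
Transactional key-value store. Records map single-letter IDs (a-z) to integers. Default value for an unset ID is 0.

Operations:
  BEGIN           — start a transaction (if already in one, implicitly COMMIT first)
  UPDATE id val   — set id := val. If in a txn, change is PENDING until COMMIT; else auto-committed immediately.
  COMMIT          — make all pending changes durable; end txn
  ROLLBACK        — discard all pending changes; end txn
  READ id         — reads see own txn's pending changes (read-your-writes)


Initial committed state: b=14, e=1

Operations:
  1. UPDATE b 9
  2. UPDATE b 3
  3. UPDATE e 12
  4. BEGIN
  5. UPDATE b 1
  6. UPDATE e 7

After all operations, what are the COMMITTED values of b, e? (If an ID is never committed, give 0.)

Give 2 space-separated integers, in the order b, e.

Initial committed: {b=14, e=1}
Op 1: UPDATE b=9 (auto-commit; committed b=9)
Op 2: UPDATE b=3 (auto-commit; committed b=3)
Op 3: UPDATE e=12 (auto-commit; committed e=12)
Op 4: BEGIN: in_txn=True, pending={}
Op 5: UPDATE b=1 (pending; pending now {b=1})
Op 6: UPDATE e=7 (pending; pending now {b=1, e=7})
Final committed: {b=3, e=12}

Answer: 3 12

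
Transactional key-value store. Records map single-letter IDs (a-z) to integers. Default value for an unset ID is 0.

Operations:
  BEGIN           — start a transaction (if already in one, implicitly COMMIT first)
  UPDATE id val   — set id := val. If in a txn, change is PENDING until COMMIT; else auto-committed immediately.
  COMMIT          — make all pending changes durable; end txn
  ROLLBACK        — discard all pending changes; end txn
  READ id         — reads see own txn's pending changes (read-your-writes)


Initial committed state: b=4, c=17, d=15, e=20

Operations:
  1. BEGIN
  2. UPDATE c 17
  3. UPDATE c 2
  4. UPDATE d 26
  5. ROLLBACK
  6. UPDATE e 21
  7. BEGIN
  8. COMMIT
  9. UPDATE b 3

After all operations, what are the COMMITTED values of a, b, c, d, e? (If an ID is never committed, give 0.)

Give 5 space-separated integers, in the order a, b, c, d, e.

Initial committed: {b=4, c=17, d=15, e=20}
Op 1: BEGIN: in_txn=True, pending={}
Op 2: UPDATE c=17 (pending; pending now {c=17})
Op 3: UPDATE c=2 (pending; pending now {c=2})
Op 4: UPDATE d=26 (pending; pending now {c=2, d=26})
Op 5: ROLLBACK: discarded pending ['c', 'd']; in_txn=False
Op 6: UPDATE e=21 (auto-commit; committed e=21)
Op 7: BEGIN: in_txn=True, pending={}
Op 8: COMMIT: merged [] into committed; committed now {b=4, c=17, d=15, e=21}
Op 9: UPDATE b=3 (auto-commit; committed b=3)
Final committed: {b=3, c=17, d=15, e=21}

Answer: 0 3 17 15 21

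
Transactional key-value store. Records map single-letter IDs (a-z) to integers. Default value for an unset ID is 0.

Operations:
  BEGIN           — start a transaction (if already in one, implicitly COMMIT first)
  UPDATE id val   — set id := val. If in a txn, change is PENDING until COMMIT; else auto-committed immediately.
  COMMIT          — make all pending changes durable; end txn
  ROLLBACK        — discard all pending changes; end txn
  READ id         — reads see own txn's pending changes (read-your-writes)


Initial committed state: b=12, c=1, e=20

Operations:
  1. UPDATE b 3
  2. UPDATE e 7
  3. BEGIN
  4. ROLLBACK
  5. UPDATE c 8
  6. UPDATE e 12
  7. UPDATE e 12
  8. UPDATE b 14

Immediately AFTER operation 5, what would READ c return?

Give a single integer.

Answer: 8

Derivation:
Initial committed: {b=12, c=1, e=20}
Op 1: UPDATE b=3 (auto-commit; committed b=3)
Op 2: UPDATE e=7 (auto-commit; committed e=7)
Op 3: BEGIN: in_txn=True, pending={}
Op 4: ROLLBACK: discarded pending []; in_txn=False
Op 5: UPDATE c=8 (auto-commit; committed c=8)
After op 5: visible(c) = 8 (pending={}, committed={b=3, c=8, e=7})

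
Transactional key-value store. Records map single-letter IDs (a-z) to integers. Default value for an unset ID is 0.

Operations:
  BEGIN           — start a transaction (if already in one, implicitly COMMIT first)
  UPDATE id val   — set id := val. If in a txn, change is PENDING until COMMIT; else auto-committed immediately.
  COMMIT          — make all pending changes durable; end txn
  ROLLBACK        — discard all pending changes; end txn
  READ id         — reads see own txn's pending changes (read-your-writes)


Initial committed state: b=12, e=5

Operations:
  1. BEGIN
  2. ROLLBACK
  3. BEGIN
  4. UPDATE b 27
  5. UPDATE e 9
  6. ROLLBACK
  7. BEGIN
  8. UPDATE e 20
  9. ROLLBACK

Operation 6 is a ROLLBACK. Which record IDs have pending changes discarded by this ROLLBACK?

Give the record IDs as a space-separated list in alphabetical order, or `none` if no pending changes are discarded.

Answer: b e

Derivation:
Initial committed: {b=12, e=5}
Op 1: BEGIN: in_txn=True, pending={}
Op 2: ROLLBACK: discarded pending []; in_txn=False
Op 3: BEGIN: in_txn=True, pending={}
Op 4: UPDATE b=27 (pending; pending now {b=27})
Op 5: UPDATE e=9 (pending; pending now {b=27, e=9})
Op 6: ROLLBACK: discarded pending ['b', 'e']; in_txn=False
Op 7: BEGIN: in_txn=True, pending={}
Op 8: UPDATE e=20 (pending; pending now {e=20})
Op 9: ROLLBACK: discarded pending ['e']; in_txn=False
ROLLBACK at op 6 discards: ['b', 'e']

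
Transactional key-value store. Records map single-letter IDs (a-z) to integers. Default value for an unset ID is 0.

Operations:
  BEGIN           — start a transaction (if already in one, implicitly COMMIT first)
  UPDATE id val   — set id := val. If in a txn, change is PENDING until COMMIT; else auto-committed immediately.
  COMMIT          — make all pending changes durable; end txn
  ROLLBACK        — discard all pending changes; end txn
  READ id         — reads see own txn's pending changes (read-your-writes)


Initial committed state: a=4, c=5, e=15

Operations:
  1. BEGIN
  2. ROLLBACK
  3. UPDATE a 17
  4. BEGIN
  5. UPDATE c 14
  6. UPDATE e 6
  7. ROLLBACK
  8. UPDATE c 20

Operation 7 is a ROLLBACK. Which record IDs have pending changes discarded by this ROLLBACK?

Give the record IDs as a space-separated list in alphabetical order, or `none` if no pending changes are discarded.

Answer: c e

Derivation:
Initial committed: {a=4, c=5, e=15}
Op 1: BEGIN: in_txn=True, pending={}
Op 2: ROLLBACK: discarded pending []; in_txn=False
Op 3: UPDATE a=17 (auto-commit; committed a=17)
Op 4: BEGIN: in_txn=True, pending={}
Op 5: UPDATE c=14 (pending; pending now {c=14})
Op 6: UPDATE e=6 (pending; pending now {c=14, e=6})
Op 7: ROLLBACK: discarded pending ['c', 'e']; in_txn=False
Op 8: UPDATE c=20 (auto-commit; committed c=20)
ROLLBACK at op 7 discards: ['c', 'e']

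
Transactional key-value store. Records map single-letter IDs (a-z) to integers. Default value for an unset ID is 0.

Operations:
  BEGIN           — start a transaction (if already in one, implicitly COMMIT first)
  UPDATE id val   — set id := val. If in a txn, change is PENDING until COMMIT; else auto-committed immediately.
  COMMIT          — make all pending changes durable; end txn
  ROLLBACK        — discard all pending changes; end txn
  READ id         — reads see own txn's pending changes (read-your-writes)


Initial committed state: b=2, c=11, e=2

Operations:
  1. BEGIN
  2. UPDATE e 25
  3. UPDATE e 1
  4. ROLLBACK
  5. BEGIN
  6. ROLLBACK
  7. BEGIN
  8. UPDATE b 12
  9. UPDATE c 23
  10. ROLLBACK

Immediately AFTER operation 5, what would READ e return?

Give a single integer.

Initial committed: {b=2, c=11, e=2}
Op 1: BEGIN: in_txn=True, pending={}
Op 2: UPDATE e=25 (pending; pending now {e=25})
Op 3: UPDATE e=1 (pending; pending now {e=1})
Op 4: ROLLBACK: discarded pending ['e']; in_txn=False
Op 5: BEGIN: in_txn=True, pending={}
After op 5: visible(e) = 2 (pending={}, committed={b=2, c=11, e=2})

Answer: 2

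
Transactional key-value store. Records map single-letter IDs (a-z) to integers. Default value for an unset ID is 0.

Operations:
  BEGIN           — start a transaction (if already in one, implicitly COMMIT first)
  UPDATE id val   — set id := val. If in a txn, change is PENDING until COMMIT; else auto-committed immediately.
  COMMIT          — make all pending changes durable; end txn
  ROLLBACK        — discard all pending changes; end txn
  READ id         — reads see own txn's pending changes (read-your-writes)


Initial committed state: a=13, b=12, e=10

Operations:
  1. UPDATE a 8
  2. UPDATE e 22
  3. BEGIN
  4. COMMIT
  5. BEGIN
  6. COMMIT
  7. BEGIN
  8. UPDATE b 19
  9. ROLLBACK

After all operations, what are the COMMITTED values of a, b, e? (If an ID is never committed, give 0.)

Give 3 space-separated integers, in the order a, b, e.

Initial committed: {a=13, b=12, e=10}
Op 1: UPDATE a=8 (auto-commit; committed a=8)
Op 2: UPDATE e=22 (auto-commit; committed e=22)
Op 3: BEGIN: in_txn=True, pending={}
Op 4: COMMIT: merged [] into committed; committed now {a=8, b=12, e=22}
Op 5: BEGIN: in_txn=True, pending={}
Op 6: COMMIT: merged [] into committed; committed now {a=8, b=12, e=22}
Op 7: BEGIN: in_txn=True, pending={}
Op 8: UPDATE b=19 (pending; pending now {b=19})
Op 9: ROLLBACK: discarded pending ['b']; in_txn=False
Final committed: {a=8, b=12, e=22}

Answer: 8 12 22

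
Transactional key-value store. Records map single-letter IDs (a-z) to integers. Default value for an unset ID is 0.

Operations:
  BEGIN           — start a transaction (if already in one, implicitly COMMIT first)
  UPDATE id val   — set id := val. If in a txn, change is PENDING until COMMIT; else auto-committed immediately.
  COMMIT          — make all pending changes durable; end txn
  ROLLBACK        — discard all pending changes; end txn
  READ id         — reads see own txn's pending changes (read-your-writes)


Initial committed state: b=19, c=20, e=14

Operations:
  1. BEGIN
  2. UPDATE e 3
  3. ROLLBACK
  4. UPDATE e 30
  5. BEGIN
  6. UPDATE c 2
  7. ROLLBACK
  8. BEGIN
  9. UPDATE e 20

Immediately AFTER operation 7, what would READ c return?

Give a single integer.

Answer: 20

Derivation:
Initial committed: {b=19, c=20, e=14}
Op 1: BEGIN: in_txn=True, pending={}
Op 2: UPDATE e=3 (pending; pending now {e=3})
Op 3: ROLLBACK: discarded pending ['e']; in_txn=False
Op 4: UPDATE e=30 (auto-commit; committed e=30)
Op 5: BEGIN: in_txn=True, pending={}
Op 6: UPDATE c=2 (pending; pending now {c=2})
Op 7: ROLLBACK: discarded pending ['c']; in_txn=False
After op 7: visible(c) = 20 (pending={}, committed={b=19, c=20, e=30})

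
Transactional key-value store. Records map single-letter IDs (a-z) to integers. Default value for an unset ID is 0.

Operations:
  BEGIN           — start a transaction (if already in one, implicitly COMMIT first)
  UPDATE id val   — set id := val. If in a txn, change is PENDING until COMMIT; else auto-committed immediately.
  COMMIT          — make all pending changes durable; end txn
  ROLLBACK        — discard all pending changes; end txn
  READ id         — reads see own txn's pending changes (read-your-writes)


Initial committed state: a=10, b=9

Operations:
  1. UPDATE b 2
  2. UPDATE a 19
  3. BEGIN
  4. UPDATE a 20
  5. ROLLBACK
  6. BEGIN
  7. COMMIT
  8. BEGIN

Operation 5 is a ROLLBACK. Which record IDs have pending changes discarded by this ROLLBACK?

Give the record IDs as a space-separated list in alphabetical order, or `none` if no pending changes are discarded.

Answer: a

Derivation:
Initial committed: {a=10, b=9}
Op 1: UPDATE b=2 (auto-commit; committed b=2)
Op 2: UPDATE a=19 (auto-commit; committed a=19)
Op 3: BEGIN: in_txn=True, pending={}
Op 4: UPDATE a=20 (pending; pending now {a=20})
Op 5: ROLLBACK: discarded pending ['a']; in_txn=False
Op 6: BEGIN: in_txn=True, pending={}
Op 7: COMMIT: merged [] into committed; committed now {a=19, b=2}
Op 8: BEGIN: in_txn=True, pending={}
ROLLBACK at op 5 discards: ['a']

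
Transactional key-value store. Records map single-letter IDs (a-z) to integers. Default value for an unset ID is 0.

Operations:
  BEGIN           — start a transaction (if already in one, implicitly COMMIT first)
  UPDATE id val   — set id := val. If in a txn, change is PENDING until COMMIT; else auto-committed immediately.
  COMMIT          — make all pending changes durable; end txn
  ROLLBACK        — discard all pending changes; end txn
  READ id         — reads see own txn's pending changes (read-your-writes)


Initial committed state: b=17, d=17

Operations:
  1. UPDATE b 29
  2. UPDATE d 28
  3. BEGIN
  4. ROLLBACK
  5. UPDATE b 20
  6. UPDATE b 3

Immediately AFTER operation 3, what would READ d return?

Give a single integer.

Answer: 28

Derivation:
Initial committed: {b=17, d=17}
Op 1: UPDATE b=29 (auto-commit; committed b=29)
Op 2: UPDATE d=28 (auto-commit; committed d=28)
Op 3: BEGIN: in_txn=True, pending={}
After op 3: visible(d) = 28 (pending={}, committed={b=29, d=28})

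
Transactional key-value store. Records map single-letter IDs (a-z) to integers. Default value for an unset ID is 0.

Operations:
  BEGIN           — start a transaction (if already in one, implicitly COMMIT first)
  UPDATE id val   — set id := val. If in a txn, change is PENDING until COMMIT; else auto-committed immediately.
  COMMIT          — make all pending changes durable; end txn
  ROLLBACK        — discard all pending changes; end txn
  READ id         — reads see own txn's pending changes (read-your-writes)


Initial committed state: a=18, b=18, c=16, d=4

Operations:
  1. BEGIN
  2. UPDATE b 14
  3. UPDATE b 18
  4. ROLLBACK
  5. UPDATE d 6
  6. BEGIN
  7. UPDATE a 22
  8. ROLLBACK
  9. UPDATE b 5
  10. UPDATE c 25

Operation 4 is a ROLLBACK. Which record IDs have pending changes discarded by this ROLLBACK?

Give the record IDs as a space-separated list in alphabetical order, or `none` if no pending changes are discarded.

Answer: b

Derivation:
Initial committed: {a=18, b=18, c=16, d=4}
Op 1: BEGIN: in_txn=True, pending={}
Op 2: UPDATE b=14 (pending; pending now {b=14})
Op 3: UPDATE b=18 (pending; pending now {b=18})
Op 4: ROLLBACK: discarded pending ['b']; in_txn=False
Op 5: UPDATE d=6 (auto-commit; committed d=6)
Op 6: BEGIN: in_txn=True, pending={}
Op 7: UPDATE a=22 (pending; pending now {a=22})
Op 8: ROLLBACK: discarded pending ['a']; in_txn=False
Op 9: UPDATE b=5 (auto-commit; committed b=5)
Op 10: UPDATE c=25 (auto-commit; committed c=25)
ROLLBACK at op 4 discards: ['b']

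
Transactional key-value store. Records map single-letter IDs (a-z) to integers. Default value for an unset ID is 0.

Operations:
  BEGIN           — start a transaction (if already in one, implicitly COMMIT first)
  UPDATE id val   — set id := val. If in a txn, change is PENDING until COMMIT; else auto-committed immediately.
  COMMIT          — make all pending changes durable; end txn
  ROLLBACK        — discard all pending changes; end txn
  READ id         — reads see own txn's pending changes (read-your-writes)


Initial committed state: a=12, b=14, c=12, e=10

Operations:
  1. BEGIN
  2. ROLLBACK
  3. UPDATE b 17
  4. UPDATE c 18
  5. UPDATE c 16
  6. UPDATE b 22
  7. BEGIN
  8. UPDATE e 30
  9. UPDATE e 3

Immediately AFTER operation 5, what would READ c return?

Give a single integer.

Initial committed: {a=12, b=14, c=12, e=10}
Op 1: BEGIN: in_txn=True, pending={}
Op 2: ROLLBACK: discarded pending []; in_txn=False
Op 3: UPDATE b=17 (auto-commit; committed b=17)
Op 4: UPDATE c=18 (auto-commit; committed c=18)
Op 5: UPDATE c=16 (auto-commit; committed c=16)
After op 5: visible(c) = 16 (pending={}, committed={a=12, b=17, c=16, e=10})

Answer: 16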